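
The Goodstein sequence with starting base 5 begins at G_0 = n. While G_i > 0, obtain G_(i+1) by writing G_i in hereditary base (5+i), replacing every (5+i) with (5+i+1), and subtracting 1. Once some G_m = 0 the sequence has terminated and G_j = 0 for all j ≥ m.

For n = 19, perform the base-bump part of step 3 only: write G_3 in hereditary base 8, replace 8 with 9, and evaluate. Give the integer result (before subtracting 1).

G_0=19  [base 5] 3·5 + 4  →[5↦6]→  3·6 + 4 = 22  −1 ⇒ G_1=21
G_1=21  [base 6] 3·6 + 3  →[6↦7]→  3·7 + 3 = 24  −1 ⇒ G_2=23
G_2=23  [base 7] 3·7 + 2  →[7↦8]→  3·8 + 2 = 26  −1 ⇒ G_3=25
G_3=25  [base 8] 3·8 + 1  →[8↦9]→  3·9 + 1 = 28  −1 ⇒ G_4=27

28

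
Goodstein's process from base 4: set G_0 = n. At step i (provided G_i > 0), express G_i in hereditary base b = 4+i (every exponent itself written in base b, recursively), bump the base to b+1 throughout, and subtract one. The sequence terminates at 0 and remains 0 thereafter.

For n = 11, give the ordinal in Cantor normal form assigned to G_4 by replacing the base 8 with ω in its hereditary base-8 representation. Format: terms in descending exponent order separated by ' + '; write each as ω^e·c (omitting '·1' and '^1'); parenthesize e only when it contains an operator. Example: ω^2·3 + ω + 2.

ω + 7

G_0=11  [base 4] 2·4 + 3  →[4↦5]→  2·5 + 3 = 13  −1 ⇒ G_1=12
G_1=12  [base 5] 2·5 + 2  →[5↦6]→  2·6 + 2 = 14  −1 ⇒ G_2=13
G_2=13  [base 6] 2·6 + 1  →[6↦7]→  2·7 + 1 = 15  −1 ⇒ G_3=14
G_3=14  [base 7] 2·7  →[7↦8]→  2·8 = 16  −1 ⇒ G_4=15
G_4=15  [base 8] 8 + 7  →[8↦9]→  9 + 7 = 16  −1 ⇒ G_5=15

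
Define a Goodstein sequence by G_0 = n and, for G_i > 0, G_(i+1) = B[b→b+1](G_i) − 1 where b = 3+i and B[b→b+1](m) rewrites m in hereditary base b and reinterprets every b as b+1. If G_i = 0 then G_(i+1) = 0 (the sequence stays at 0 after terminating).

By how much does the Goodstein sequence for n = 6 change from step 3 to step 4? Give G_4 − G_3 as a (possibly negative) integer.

base 3: 6 = 2·3; at 4: 2·4 = 8; next = 7
base 4: 7 = 4 + 3; at 5: 5 + 3 = 8; next = 7
base 5: 7 = 5 + 2; at 6: 6 + 2 = 8; next = 7
base 6: 7 = 6 + 1; at 7: 7 + 1 = 8; next = 7

0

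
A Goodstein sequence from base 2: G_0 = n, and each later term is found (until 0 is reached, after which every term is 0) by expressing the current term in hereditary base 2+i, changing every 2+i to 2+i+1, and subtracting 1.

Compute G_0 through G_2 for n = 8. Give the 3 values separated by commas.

G_0=8  [base 2] 2^(2 + 1)  →[2↦3]→  3^(3 + 1) = 81  −1 ⇒ G_1=80
G_1=80  [base 3] 2·3^3 + 2·3^2 + 2·3 + 2  →[3↦4]→  2·4^4 + 2·4^2 + 2·4 + 2 = 554  −1 ⇒ G_2=553

8, 80, 553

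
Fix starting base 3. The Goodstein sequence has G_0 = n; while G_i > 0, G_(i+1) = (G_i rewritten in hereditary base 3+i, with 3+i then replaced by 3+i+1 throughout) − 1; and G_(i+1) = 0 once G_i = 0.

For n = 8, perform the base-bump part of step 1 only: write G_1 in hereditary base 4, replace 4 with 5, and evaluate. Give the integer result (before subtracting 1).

11

i=0: 8 = 2·3 + 2 (b=3); 3→4: 2·4 + 2 = 10; 10−1 = 9
i=1: 9 = 2·4 + 1 (b=4); 4→5: 2·5 + 1 = 11; 11−1 = 10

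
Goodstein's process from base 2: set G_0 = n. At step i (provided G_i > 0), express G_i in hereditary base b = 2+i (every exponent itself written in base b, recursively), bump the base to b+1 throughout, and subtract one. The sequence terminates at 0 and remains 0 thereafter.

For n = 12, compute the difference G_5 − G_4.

(0) 12|_2 = 2^(2 + 1) + 2^2 ↦ 3^(3 + 1) + 3^3|_3 = 108 ⇒ 107
(1) 107|_3 = 3^(3 + 1) + 2·3^2 + 2·3 + 2 ↦ 4^(4 + 1) + 2·4^2 + 2·4 + 2|_4 = 1066 ⇒ 1065
(2) 1065|_4 = 4^(4 + 1) + 2·4^2 + 2·4 + 1 ↦ 5^(5 + 1) + 2·5^2 + 2·5 + 1|_5 = 15686 ⇒ 15685
(3) 15685|_5 = 5^(5 + 1) + 2·5^2 + 2·5 ↦ 6^(6 + 1) + 2·6^2 + 2·6|_6 = 280020 ⇒ 280019
(4) 280019|_6 = 6^(6 + 1) + 2·6^2 + 6 + 5 ↦ 7^(7 + 1) + 2·7^2 + 7 + 5|_7 = 5764911 ⇒ 5764910

5484891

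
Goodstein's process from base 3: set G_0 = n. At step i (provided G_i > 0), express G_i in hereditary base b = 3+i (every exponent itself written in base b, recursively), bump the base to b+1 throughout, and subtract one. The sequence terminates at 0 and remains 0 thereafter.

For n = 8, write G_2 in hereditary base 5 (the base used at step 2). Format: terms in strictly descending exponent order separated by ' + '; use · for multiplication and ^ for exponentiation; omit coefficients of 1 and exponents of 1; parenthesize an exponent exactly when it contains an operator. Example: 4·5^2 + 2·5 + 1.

2·5

8 —HB3→ 2·3 + 2 —bump→ 2·4 + 2 = 10 —(−1)→ 9
9 —HB4→ 2·4 + 1 —bump→ 2·5 + 1 = 11 —(−1)→ 10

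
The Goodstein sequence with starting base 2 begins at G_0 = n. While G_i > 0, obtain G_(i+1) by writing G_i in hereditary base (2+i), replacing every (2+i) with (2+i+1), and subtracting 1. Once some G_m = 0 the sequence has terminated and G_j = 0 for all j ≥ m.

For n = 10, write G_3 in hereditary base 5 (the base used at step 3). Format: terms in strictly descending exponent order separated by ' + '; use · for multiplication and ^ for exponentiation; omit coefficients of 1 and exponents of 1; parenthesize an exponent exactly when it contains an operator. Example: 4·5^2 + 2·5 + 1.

step 0: 10 = 2^(2 + 1) + 2; sub 3 for 2: 3^(3 + 1) + 3; = 84; G_1 = 84−1 = 83
step 1: 83 = 3^(3 + 1) + 2; sub 4 for 3: 4^(4 + 1) + 2; = 1026; G_2 = 1026−1 = 1025
step 2: 1025 = 4^(4 + 1) + 1; sub 5 for 4: 5^(5 + 1) + 1; = 15626; G_3 = 15626−1 = 15625
step 3: 15625 = 5^(5 + 1); sub 6 for 5: 6^(6 + 1); = 279936; G_4 = 279936−1 = 279935

5^(5 + 1)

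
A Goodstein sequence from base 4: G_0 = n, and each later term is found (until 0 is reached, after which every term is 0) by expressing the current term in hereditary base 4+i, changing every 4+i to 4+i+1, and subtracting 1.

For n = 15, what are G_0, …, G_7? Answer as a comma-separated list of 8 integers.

15, 17, 19, 21, 23, 24, 25, 26

base 4: 15 = 3·4 + 3; at 5: 3·5 + 3 = 18; next = 17
base 5: 17 = 3·5 + 2; at 6: 3·6 + 2 = 20; next = 19
base 6: 19 = 3·6 + 1; at 7: 3·7 + 1 = 22; next = 21
base 7: 21 = 3·7; at 8: 3·8 = 24; next = 23
base 8: 23 = 2·8 + 7; at 9: 2·9 + 7 = 25; next = 24
base 9: 24 = 2·9 + 6; at 10: 2·10 + 6 = 26; next = 25
base 10: 25 = 2·10 + 5; at 11: 2·11 + 5 = 27; next = 26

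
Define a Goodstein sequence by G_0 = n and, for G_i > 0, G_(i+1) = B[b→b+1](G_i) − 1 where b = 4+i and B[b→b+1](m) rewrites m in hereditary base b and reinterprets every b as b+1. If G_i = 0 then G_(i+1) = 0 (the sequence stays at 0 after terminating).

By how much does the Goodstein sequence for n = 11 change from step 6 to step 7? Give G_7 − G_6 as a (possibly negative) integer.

0

G_0=11  [base 4] 2·4 + 3  →[4↦5]→  2·5 + 3 = 13  −1 ⇒ G_1=12
G_1=12  [base 5] 2·5 + 2  →[5↦6]→  2·6 + 2 = 14  −1 ⇒ G_2=13
G_2=13  [base 6] 2·6 + 1  →[6↦7]→  2·7 + 1 = 15  −1 ⇒ G_3=14
G_3=14  [base 7] 2·7  →[7↦8]→  2·8 = 16  −1 ⇒ G_4=15
G_4=15  [base 8] 8 + 7  →[8↦9]→  9 + 7 = 16  −1 ⇒ G_5=15
G_5=15  [base 9] 9 + 6  →[9↦10]→  10 + 6 = 16  −1 ⇒ G_6=15
G_6=15  [base 10] 10 + 5  →[10↦11]→  11 + 5 = 16  −1 ⇒ G_7=15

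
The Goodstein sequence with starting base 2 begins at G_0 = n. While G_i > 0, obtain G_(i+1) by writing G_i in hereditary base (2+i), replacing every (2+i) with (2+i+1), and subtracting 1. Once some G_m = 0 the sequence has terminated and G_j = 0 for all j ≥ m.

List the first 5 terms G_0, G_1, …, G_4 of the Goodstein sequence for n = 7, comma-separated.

7, 30, 259, 3127, 46657

step 0: 7 = 2^2 + 2 + 1; sub 3 for 2: 3^3 + 3 + 1; = 31; G_1 = 31−1 = 30
step 1: 30 = 3^3 + 3; sub 4 for 3: 4^4 + 4; = 260; G_2 = 260−1 = 259
step 2: 259 = 4^4 + 3; sub 5 for 4: 5^5 + 3; = 3128; G_3 = 3128−1 = 3127
step 3: 3127 = 5^5 + 2; sub 6 for 5: 6^6 + 2; = 46658; G_4 = 46658−1 = 46657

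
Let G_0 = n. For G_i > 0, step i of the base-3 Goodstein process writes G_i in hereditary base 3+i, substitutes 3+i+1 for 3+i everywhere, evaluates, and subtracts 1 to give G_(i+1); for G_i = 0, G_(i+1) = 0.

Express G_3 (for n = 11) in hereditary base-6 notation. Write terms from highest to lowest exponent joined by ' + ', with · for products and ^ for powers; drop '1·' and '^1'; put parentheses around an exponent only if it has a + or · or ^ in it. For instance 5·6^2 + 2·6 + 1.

G_0 = 11. HB_3(11) = 3^2 + 2. Bump = 18. G_1 = 17.
G_1 = 17. HB_4(17) = 4^2 + 1. Bump = 26. G_2 = 25.
G_2 = 25. HB_5(25) = 5^2. Bump = 36. G_3 = 35.
G_3 = 35. HB_6(35) = 5·6 + 5. Bump = 40. G_4 = 39.

5·6 + 5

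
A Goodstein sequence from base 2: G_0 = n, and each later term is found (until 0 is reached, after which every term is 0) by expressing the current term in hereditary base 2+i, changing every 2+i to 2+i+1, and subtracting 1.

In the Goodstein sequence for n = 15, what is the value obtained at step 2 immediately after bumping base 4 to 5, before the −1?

18753

i=0: 15 = 2^(2 + 1) + 2^2 + 2 + 1 (b=2); 2→3: 3^(3 + 1) + 3^3 + 3 + 1 = 112; 112−1 = 111
i=1: 111 = 3^(3 + 1) + 3^3 + 3 (b=3); 3→4: 4^(4 + 1) + 4^4 + 4 = 1284; 1284−1 = 1283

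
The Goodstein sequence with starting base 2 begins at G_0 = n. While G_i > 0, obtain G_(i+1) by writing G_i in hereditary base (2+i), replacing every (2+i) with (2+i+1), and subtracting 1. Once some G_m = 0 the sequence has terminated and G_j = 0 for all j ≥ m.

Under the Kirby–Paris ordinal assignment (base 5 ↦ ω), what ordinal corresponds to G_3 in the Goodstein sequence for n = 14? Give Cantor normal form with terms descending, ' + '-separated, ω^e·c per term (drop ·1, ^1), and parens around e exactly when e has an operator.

ω^(ω + 1) + ω^ω

step 0: 14 = 2^(2 + 1) + 2^2 + 2; sub 3 for 2: 3^(3 + 1) + 3^3 + 3; = 111; G_1 = 111−1 = 110
step 1: 110 = 3^(3 + 1) + 3^3 + 2; sub 4 for 3: 4^(4 + 1) + 4^4 + 2; = 1282; G_2 = 1282−1 = 1281
step 2: 1281 = 4^(4 + 1) + 4^4 + 1; sub 5 for 4: 5^(5 + 1) + 5^5 + 1; = 18751; G_3 = 18751−1 = 18750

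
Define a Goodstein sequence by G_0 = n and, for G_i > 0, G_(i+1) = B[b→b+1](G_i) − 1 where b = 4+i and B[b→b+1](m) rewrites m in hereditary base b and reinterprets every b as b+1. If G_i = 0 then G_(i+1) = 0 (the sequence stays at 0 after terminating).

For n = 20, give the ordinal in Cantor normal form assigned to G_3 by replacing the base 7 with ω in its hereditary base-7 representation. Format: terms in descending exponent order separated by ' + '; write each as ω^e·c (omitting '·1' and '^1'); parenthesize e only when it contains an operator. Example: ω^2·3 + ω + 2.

step 0: 20 = 4^2 + 4; sub 5 for 4: 5^2 + 5; = 30; G_1 = 30−1 = 29
step 1: 29 = 5^2 + 4; sub 6 for 5: 6^2 + 4; = 40; G_2 = 40−1 = 39
step 2: 39 = 6^2 + 3; sub 7 for 6: 7^2 + 3; = 52; G_3 = 52−1 = 51

ω^2 + 2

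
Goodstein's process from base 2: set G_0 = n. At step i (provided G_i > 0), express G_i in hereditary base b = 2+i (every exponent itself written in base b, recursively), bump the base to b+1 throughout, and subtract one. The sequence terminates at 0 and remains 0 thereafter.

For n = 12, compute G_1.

G_0=12  [base 2] 2^(2 + 1) + 2^2  →[2↦3]→  3^(3 + 1) + 3^3 = 108  −1 ⇒ G_1=107
G_1=107  [base 3] 3^(3 + 1) + 2·3^2 + 2·3 + 2  →[3↦4]→  4^(4 + 1) + 2·4^2 + 2·4 + 2 = 1066  −1 ⇒ G_2=1065

107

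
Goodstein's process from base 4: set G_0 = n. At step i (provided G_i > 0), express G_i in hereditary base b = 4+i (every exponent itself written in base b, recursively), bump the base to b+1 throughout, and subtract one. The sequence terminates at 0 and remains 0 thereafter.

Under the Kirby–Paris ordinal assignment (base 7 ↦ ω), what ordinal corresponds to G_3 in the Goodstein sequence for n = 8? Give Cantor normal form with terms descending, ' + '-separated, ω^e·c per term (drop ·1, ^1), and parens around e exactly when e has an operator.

base 4: 8 = 2·4; at 5: 2·5 = 10; next = 9
base 5: 9 = 5 + 4; at 6: 6 + 4 = 10; next = 9
base 6: 9 = 6 + 3; at 7: 7 + 3 = 10; next = 9

ω + 2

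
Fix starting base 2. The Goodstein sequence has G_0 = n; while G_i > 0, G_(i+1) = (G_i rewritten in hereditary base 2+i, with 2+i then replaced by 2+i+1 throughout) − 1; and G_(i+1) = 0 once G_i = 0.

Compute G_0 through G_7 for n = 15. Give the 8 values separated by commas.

15, 111, 1283, 18752, 326593, 6588344, 150994943, 3524450280

15 —HB2→ 2^(2 + 1) + 2^2 + 2 + 1 —bump→ 3^(3 + 1) + 3^3 + 3 + 1 = 112 —(−1)→ 111
111 —HB3→ 3^(3 + 1) + 3^3 + 3 —bump→ 4^(4 + 1) + 4^4 + 4 = 1284 —(−1)→ 1283
1283 —HB4→ 4^(4 + 1) + 4^4 + 3 —bump→ 5^(5 + 1) + 5^5 + 3 = 18753 —(−1)→ 18752
18752 —HB5→ 5^(5 + 1) + 5^5 + 2 —bump→ 6^(6 + 1) + 6^6 + 2 = 326594 —(−1)→ 326593
326593 —HB6→ 6^(6 + 1) + 6^6 + 1 —bump→ 7^(7 + 1) + 7^7 + 1 = 6588345 —(−1)→ 6588344
6588344 —HB7→ 7^(7 + 1) + 7^7 —bump→ 8^(8 + 1) + 8^8 = 150994944 —(−1)→ 150994943
150994943 —HB8→ 8^(8 + 1) + 7·8^7 + 7·8^6 + 7·8^5 + 7·8^4 + 7·8^3 + 7·8^2 + 7·8 + 7 —bump→ 9^(9 + 1) + 7·9^7 + 7·9^6 + 7·9^5 + 7·9^4 + 7·9^3 + 7·9^2 + 7·9 + 7 = 3524450281 —(−1)→ 3524450280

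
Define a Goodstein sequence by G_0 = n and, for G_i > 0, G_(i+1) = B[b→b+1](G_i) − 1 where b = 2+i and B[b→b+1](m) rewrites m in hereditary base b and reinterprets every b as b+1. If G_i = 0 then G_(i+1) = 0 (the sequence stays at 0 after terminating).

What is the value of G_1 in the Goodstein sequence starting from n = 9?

81

step 0: 9 = 2^(2 + 1) + 1; sub 3 for 2: 3^(3 + 1) + 1; = 82; G_1 = 82−1 = 81
step 1: 81 = 3^(3 + 1); sub 4 for 3: 4^(4 + 1); = 1024; G_2 = 1024−1 = 1023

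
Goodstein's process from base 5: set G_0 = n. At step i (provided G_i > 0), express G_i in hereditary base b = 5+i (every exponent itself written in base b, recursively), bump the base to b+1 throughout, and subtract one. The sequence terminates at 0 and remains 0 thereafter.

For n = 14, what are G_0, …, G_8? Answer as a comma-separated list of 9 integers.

step 0: 14 = 2·5 + 4; sub 6 for 5: 2·6 + 4; = 16; G_1 = 16−1 = 15
step 1: 15 = 2·6 + 3; sub 7 for 6: 2·7 + 3; = 17; G_2 = 17−1 = 16
step 2: 16 = 2·7 + 2; sub 8 for 7: 2·8 + 2; = 18; G_3 = 18−1 = 17
step 3: 17 = 2·8 + 1; sub 9 for 8: 2·9 + 1; = 19; G_4 = 19−1 = 18
step 4: 18 = 2·9; sub 10 for 9: 2·10; = 20; G_5 = 20−1 = 19
step 5: 19 = 10 + 9; sub 11 for 10: 11 + 9; = 20; G_6 = 20−1 = 19
step 6: 19 = 11 + 8; sub 12 for 11: 12 + 8; = 20; G_7 = 20−1 = 19
step 7: 19 = 12 + 7; sub 13 for 12: 13 + 7; = 20; G_8 = 20−1 = 19

14, 15, 16, 17, 18, 19, 19, 19, 19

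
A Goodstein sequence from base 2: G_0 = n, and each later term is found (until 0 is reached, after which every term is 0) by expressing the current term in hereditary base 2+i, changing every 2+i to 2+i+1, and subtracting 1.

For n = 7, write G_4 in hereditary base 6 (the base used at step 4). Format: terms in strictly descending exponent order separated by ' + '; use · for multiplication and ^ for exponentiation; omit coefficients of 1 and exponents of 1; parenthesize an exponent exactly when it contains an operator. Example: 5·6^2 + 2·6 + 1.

G_0 = 7. HB_2(7) = 2^2 + 2 + 1. Bump = 31. G_1 = 30.
G_1 = 30. HB_3(30) = 3^3 + 3. Bump = 260. G_2 = 259.
G_2 = 259. HB_4(259) = 4^4 + 3. Bump = 3128. G_3 = 3127.
G_3 = 3127. HB_5(3127) = 5^5 + 2. Bump = 46658. G_4 = 46657.

6^6 + 1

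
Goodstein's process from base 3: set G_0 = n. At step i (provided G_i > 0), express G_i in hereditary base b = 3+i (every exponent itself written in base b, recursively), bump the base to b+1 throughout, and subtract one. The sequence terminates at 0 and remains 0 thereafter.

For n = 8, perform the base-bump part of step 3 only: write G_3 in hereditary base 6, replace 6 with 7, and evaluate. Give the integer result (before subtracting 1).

step 0: 8 = 2·3 + 2; sub 4 for 3: 2·4 + 2; = 10; G_1 = 10−1 = 9
step 1: 9 = 2·4 + 1; sub 5 for 4: 2·5 + 1; = 11; G_2 = 11−1 = 10
step 2: 10 = 2·5; sub 6 for 5: 2·6; = 12; G_3 = 12−1 = 11
step 3: 11 = 6 + 5; sub 7 for 6: 7 + 5; = 12; G_4 = 12−1 = 11

12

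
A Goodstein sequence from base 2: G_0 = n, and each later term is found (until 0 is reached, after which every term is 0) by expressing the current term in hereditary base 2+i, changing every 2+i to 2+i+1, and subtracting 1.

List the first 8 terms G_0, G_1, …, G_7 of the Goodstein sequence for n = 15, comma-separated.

base 2: 15 = 2^(2 + 1) + 2^2 + 2 + 1; at 3: 3^(3 + 1) + 3^3 + 3 + 1 = 112; next = 111
base 3: 111 = 3^(3 + 1) + 3^3 + 3; at 4: 4^(4 + 1) + 4^4 + 4 = 1284; next = 1283
base 4: 1283 = 4^(4 + 1) + 4^4 + 3; at 5: 5^(5 + 1) + 5^5 + 3 = 18753; next = 18752
base 5: 18752 = 5^(5 + 1) + 5^5 + 2; at 6: 6^(6 + 1) + 6^6 + 2 = 326594; next = 326593
base 6: 326593 = 6^(6 + 1) + 6^6 + 1; at 7: 7^(7 + 1) + 7^7 + 1 = 6588345; next = 6588344
base 7: 6588344 = 7^(7 + 1) + 7^7; at 8: 8^(8 + 1) + 8^8 = 150994944; next = 150994943
base 8: 150994943 = 8^(8 + 1) + 7·8^7 + 7·8^6 + 7·8^5 + 7·8^4 + 7·8^3 + 7·8^2 + 7·8 + 7; at 9: 9^(9 + 1) + 7·9^7 + 7·9^6 + 7·9^5 + 7·9^4 + 7·9^3 + 7·9^2 + 7·9 + 7 = 3524450281; next = 3524450280

15, 111, 1283, 18752, 326593, 6588344, 150994943, 3524450280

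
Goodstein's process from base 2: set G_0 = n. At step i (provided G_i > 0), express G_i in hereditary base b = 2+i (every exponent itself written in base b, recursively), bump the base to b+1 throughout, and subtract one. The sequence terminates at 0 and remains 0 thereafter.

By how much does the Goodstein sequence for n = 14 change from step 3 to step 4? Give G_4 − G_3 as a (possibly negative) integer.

G_0=14  [base 2] 2^(2 + 1) + 2^2 + 2  →[2↦3]→  3^(3 + 1) + 3^3 + 3 = 111  −1 ⇒ G_1=110
G_1=110  [base 3] 3^(3 + 1) + 3^3 + 2  →[3↦4]→  4^(4 + 1) + 4^4 + 2 = 1282  −1 ⇒ G_2=1281
G_2=1281  [base 4] 4^(4 + 1) + 4^4 + 1  →[4↦5]→  5^(5 + 1) + 5^5 + 1 = 18751  −1 ⇒ G_3=18750
G_3=18750  [base 5] 5^(5 + 1) + 5^5  →[5↦6]→  6^(6 + 1) + 6^6 = 326592  −1 ⇒ G_4=326591

307841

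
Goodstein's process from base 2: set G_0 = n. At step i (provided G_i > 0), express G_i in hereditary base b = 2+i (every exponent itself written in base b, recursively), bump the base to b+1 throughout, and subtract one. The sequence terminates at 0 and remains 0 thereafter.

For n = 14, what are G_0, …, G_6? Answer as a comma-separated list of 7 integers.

14, 110, 1281, 18750, 326591, 5862840, 134404971

base 2: 14 = 2^(2 + 1) + 2^2 + 2; at 3: 3^(3 + 1) + 3^3 + 3 = 111; next = 110
base 3: 110 = 3^(3 + 1) + 3^3 + 2; at 4: 4^(4 + 1) + 4^4 + 2 = 1282; next = 1281
base 4: 1281 = 4^(4 + 1) + 4^4 + 1; at 5: 5^(5 + 1) + 5^5 + 1 = 18751; next = 18750
base 5: 18750 = 5^(5 + 1) + 5^5; at 6: 6^(6 + 1) + 6^6 = 326592; next = 326591
base 6: 326591 = 6^(6 + 1) + 5·6^5 + 5·6^4 + 5·6^3 + 5·6^2 + 5·6 + 5; at 7: 7^(7 + 1) + 5·7^5 + 5·7^4 + 5·7^3 + 5·7^2 + 5·7 + 5 = 5862841; next = 5862840
base 7: 5862840 = 7^(7 + 1) + 5·7^5 + 5·7^4 + 5·7^3 + 5·7^2 + 5·7 + 4; at 8: 8^(8 + 1) + 5·8^5 + 5·8^4 + 5·8^3 + 5·8^2 + 5·8 + 4 = 134404972; next = 134404971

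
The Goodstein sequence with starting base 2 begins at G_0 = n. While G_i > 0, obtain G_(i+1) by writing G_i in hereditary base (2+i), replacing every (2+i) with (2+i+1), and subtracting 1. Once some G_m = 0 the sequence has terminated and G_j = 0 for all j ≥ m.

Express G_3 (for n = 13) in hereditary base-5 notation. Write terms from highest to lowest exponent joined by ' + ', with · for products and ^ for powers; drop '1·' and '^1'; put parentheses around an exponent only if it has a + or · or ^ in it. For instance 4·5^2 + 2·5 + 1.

5^(5 + 1) + 3·5^3 + 3·5^2 + 3·5 + 2

base 2: 13 = 2^(2 + 1) + 2^2 + 1; at 3: 3^(3 + 1) + 3^3 + 1 = 109; next = 108
base 3: 108 = 3^(3 + 1) + 3^3; at 4: 4^(4 + 1) + 4^4 = 1280; next = 1279
base 4: 1279 = 4^(4 + 1) + 3·4^3 + 3·4^2 + 3·4 + 3; at 5: 5^(5 + 1) + 3·5^3 + 3·5^2 + 3·5 + 3 = 16093; next = 16092
base 5: 16092 = 5^(5 + 1) + 3·5^3 + 3·5^2 + 3·5 + 2; at 6: 6^(6 + 1) + 3·6^3 + 3·6^2 + 3·6 + 2 = 280712; next = 280711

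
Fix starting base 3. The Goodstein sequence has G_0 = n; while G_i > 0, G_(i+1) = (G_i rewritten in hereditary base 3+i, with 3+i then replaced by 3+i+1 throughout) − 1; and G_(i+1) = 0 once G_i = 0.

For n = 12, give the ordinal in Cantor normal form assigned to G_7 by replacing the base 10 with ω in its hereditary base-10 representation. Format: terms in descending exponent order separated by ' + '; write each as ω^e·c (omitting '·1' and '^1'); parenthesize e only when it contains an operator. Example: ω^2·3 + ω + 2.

ω·7 + 5

step 0: 12 = 3^2 + 3; sub 4 for 3: 4^2 + 4; = 20; G_1 = 20−1 = 19
step 1: 19 = 4^2 + 3; sub 5 for 4: 5^2 + 3; = 28; G_2 = 28−1 = 27
step 2: 27 = 5^2 + 2; sub 6 for 5: 6^2 + 2; = 38; G_3 = 38−1 = 37
step 3: 37 = 6^2 + 1; sub 7 for 6: 7^2 + 1; = 50; G_4 = 50−1 = 49
step 4: 49 = 7^2; sub 8 for 7: 8^2; = 64; G_5 = 64−1 = 63
step 5: 63 = 7·8 + 7; sub 9 for 8: 7·9 + 7; = 70; G_6 = 70−1 = 69
step 6: 69 = 7·9 + 6; sub 10 for 9: 7·10 + 6; = 76; G_7 = 76−1 = 75
step 7: 75 = 7·10 + 5; sub 11 for 10: 7·11 + 5; = 82; G_8 = 82−1 = 81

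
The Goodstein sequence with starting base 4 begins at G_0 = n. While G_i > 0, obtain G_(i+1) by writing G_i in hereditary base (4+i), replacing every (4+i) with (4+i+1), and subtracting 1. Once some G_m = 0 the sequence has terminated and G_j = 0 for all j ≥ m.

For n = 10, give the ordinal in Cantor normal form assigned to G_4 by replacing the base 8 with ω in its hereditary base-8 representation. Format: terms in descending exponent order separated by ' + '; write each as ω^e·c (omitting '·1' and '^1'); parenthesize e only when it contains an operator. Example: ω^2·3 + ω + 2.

10 —HB4→ 2·4 + 2 —bump→ 2·5 + 2 = 12 —(−1)→ 11
11 —HB5→ 2·5 + 1 —bump→ 2·6 + 1 = 13 —(−1)→ 12
12 —HB6→ 2·6 —bump→ 2·7 = 14 —(−1)→ 13
13 —HB7→ 7 + 6 —bump→ 8 + 6 = 14 —(−1)→ 13

ω + 5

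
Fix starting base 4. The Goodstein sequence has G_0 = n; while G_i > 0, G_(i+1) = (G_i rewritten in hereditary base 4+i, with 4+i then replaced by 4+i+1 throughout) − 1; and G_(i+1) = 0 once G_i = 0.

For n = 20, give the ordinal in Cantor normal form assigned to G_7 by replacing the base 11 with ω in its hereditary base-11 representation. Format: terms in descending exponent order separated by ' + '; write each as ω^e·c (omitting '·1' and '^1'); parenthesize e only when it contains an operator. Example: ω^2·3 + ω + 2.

ω·9 + 8

G_0=20  [base 4] 4^2 + 4  →[4↦5]→  5^2 + 5 = 30  −1 ⇒ G_1=29
G_1=29  [base 5] 5^2 + 4  →[5↦6]→  6^2 + 4 = 40  −1 ⇒ G_2=39
G_2=39  [base 6] 6^2 + 3  →[6↦7]→  7^2 + 3 = 52  −1 ⇒ G_3=51
G_3=51  [base 7] 7^2 + 2  →[7↦8]→  8^2 + 2 = 66  −1 ⇒ G_4=65
G_4=65  [base 8] 8^2 + 1  →[8↦9]→  9^2 + 1 = 82  −1 ⇒ G_5=81
G_5=81  [base 9] 9^2  →[9↦10]→  10^2 = 100  −1 ⇒ G_6=99
G_6=99  [base 10] 9·10 + 9  →[10↦11]→  9·11 + 9 = 108  −1 ⇒ G_7=107
G_7=107  [base 11] 9·11 + 8  →[11↦12]→  9·12 + 8 = 116  −1 ⇒ G_8=115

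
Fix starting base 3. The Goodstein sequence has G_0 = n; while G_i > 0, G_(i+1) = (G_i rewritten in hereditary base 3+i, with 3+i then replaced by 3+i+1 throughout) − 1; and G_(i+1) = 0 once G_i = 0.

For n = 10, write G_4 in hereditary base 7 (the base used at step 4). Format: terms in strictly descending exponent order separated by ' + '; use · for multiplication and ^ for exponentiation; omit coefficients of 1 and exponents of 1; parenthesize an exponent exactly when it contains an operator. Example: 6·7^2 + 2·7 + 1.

G_0 = 10. HB_3(10) = 3^2 + 1. Bump = 17. G_1 = 16.
G_1 = 16. HB_4(16) = 4^2. Bump = 25. G_2 = 24.
G_2 = 24. HB_5(24) = 4·5 + 4. Bump = 28. G_3 = 27.
G_3 = 27. HB_6(27) = 4·6 + 3. Bump = 31. G_4 = 30.
G_4 = 30. HB_7(30) = 4·7 + 2. Bump = 34. G_5 = 33.

4·7 + 2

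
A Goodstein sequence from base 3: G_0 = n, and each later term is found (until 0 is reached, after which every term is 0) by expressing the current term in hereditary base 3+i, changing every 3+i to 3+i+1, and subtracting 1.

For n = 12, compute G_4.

G_0=12  [base 3] 3^2 + 3  →[3↦4]→  4^2 + 4 = 20  −1 ⇒ G_1=19
G_1=19  [base 4] 4^2 + 3  →[4↦5]→  5^2 + 3 = 28  −1 ⇒ G_2=27
G_2=27  [base 5] 5^2 + 2  →[5↦6]→  6^2 + 2 = 38  −1 ⇒ G_3=37
G_3=37  [base 6] 6^2 + 1  →[6↦7]→  7^2 + 1 = 50  −1 ⇒ G_4=49
G_4=49  [base 7] 7^2  →[7↦8]→  8^2 = 64  −1 ⇒ G_5=63

49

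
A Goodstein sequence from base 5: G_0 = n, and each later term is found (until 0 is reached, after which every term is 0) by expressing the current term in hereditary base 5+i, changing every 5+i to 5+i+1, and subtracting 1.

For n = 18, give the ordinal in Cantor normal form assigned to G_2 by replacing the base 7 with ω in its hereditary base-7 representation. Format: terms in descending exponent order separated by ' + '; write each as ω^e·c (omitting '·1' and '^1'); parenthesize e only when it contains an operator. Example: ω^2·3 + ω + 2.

ω·3 + 1

(0) 18|_5 = 3·5 + 3 ↦ 3·6 + 3|_6 = 21 ⇒ 20
(1) 20|_6 = 3·6 + 2 ↦ 3·7 + 2|_7 = 23 ⇒ 22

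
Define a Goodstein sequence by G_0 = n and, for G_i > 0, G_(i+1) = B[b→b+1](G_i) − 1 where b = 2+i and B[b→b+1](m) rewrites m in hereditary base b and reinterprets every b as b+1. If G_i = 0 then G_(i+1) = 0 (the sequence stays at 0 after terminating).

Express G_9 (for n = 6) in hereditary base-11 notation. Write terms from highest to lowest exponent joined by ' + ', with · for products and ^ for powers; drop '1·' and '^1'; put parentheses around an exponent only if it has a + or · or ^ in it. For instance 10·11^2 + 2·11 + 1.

G_0 = 6. HB_2(6) = 2^2 + 2. Bump = 30. G_1 = 29.
G_1 = 29. HB_3(29) = 3^3 + 2. Bump = 258. G_2 = 257.
G_2 = 257. HB_4(257) = 4^4 + 1. Bump = 3126. G_3 = 3125.
G_3 = 3125. HB_5(3125) = 5^5. Bump = 46656. G_4 = 46655.
G_4 = 46655. HB_6(46655) = 5·6^5 + 5·6^4 + 5·6^3 + 5·6^2 + 5·6 + 5. Bump = 98040. G_5 = 98039.
G_5 = 98039. HB_7(98039) = 5·7^5 + 5·7^4 + 5·7^3 + 5·7^2 + 5·7 + 4. Bump = 187244. G_6 = 187243.
G_6 = 187243. HB_8(187243) = 5·8^5 + 5·8^4 + 5·8^3 + 5·8^2 + 5·8 + 3. Bump = 332148. G_7 = 332147.
G_7 = 332147. HB_9(332147) = 5·9^5 + 5·9^4 + 5·9^3 + 5·9^2 + 5·9 + 2. Bump = 555552. G_8 = 555551.
G_8 = 555551. HB_10(555551) = 5·10^5 + 5·10^4 + 5·10^3 + 5·10^2 + 5·10 + 1. Bump = 885776. G_9 = 885775.

5·11^5 + 5·11^4 + 5·11^3 + 5·11^2 + 5·11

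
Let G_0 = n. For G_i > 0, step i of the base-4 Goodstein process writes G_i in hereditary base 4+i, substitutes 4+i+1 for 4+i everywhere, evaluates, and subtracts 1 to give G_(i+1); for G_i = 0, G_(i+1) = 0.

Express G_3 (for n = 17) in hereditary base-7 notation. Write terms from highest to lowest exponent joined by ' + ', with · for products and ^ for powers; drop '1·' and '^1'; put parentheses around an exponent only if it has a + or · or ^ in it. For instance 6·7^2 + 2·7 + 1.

5·7 + 4

step 0: 17 = 4^2 + 1; sub 5 for 4: 5^2 + 1; = 26; G_1 = 26−1 = 25
step 1: 25 = 5^2; sub 6 for 5: 6^2; = 36; G_2 = 36−1 = 35
step 2: 35 = 5·6 + 5; sub 7 for 6: 5·7 + 5; = 40; G_3 = 40−1 = 39
step 3: 39 = 5·7 + 4; sub 8 for 7: 5·8 + 4; = 44; G_4 = 44−1 = 43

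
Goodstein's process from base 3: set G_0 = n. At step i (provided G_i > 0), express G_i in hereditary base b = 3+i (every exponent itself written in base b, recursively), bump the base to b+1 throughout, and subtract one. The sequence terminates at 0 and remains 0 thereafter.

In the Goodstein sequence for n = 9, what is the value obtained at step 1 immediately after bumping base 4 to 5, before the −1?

18

G_0 = 9. HB_3(9) = 3^2. Bump = 16. G_1 = 15.
G_1 = 15. HB_4(15) = 3·4 + 3. Bump = 18. G_2 = 17.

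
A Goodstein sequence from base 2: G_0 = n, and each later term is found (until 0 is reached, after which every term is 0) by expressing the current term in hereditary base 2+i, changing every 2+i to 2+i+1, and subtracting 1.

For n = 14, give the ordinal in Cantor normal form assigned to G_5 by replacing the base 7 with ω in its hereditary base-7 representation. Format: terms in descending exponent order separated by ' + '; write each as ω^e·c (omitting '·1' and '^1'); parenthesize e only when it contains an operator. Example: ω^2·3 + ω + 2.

ω^(ω + 1) + ω^5·5 + ω^4·5 + ω^3·5 + ω^2·5 + ω·5 + 4

base 2: 14 = 2^(2 + 1) + 2^2 + 2; at 3: 3^(3 + 1) + 3^3 + 3 = 111; next = 110
base 3: 110 = 3^(3 + 1) + 3^3 + 2; at 4: 4^(4 + 1) + 4^4 + 2 = 1282; next = 1281
base 4: 1281 = 4^(4 + 1) + 4^4 + 1; at 5: 5^(5 + 1) + 5^5 + 1 = 18751; next = 18750
base 5: 18750 = 5^(5 + 1) + 5^5; at 6: 6^(6 + 1) + 6^6 = 326592; next = 326591
base 6: 326591 = 6^(6 + 1) + 5·6^5 + 5·6^4 + 5·6^3 + 5·6^2 + 5·6 + 5; at 7: 7^(7 + 1) + 5·7^5 + 5·7^4 + 5·7^3 + 5·7^2 + 5·7 + 5 = 5862841; next = 5862840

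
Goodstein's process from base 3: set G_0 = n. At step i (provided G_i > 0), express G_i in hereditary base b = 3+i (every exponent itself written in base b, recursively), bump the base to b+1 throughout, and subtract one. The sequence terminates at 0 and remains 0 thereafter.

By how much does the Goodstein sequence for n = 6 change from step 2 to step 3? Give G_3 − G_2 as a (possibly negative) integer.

0

G_0 = 6. HB_3(6) = 2·3. Bump = 8. G_1 = 7.
G_1 = 7. HB_4(7) = 4 + 3. Bump = 8. G_2 = 7.
G_2 = 7. HB_5(7) = 5 + 2. Bump = 8. G_3 = 7.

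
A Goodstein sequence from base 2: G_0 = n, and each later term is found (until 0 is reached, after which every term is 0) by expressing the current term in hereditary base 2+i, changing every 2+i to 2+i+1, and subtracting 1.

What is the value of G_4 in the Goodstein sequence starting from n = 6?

6 —HB2→ 2^2 + 2 —bump→ 3^3 + 3 = 30 —(−1)→ 29
29 —HB3→ 3^3 + 2 —bump→ 4^4 + 2 = 258 —(−1)→ 257
257 —HB4→ 4^4 + 1 —bump→ 5^5 + 1 = 3126 —(−1)→ 3125
3125 —HB5→ 5^5 —bump→ 6^6 = 46656 —(−1)→ 46655
46655 —HB6→ 5·6^5 + 5·6^4 + 5·6^3 + 5·6^2 + 5·6 + 5 —bump→ 5·7^5 + 5·7^4 + 5·7^3 + 5·7^2 + 5·7 + 5 = 98040 —(−1)→ 98039

46655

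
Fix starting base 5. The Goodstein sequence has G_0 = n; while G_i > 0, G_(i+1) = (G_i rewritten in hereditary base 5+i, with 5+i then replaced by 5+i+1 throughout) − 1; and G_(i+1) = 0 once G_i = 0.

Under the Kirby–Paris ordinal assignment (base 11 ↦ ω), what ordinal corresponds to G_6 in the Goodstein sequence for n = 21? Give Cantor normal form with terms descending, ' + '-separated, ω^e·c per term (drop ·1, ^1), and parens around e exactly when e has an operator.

ω·3 + 2

i=0: 21 = 4·5 + 1 (b=5); 5→6: 4·6 + 1 = 25; 25−1 = 24
i=1: 24 = 4·6 (b=6); 6→7: 4·7 = 28; 28−1 = 27
i=2: 27 = 3·7 + 6 (b=7); 7→8: 3·8 + 6 = 30; 30−1 = 29
i=3: 29 = 3·8 + 5 (b=8); 8→9: 3·9 + 5 = 32; 32−1 = 31
i=4: 31 = 3·9 + 4 (b=9); 9→10: 3·10 + 4 = 34; 34−1 = 33
i=5: 33 = 3·10 + 3 (b=10); 10→11: 3·11 + 3 = 36; 36−1 = 35
i=6: 35 = 3·11 + 2 (b=11); 11→12: 3·12 + 2 = 38; 38−1 = 37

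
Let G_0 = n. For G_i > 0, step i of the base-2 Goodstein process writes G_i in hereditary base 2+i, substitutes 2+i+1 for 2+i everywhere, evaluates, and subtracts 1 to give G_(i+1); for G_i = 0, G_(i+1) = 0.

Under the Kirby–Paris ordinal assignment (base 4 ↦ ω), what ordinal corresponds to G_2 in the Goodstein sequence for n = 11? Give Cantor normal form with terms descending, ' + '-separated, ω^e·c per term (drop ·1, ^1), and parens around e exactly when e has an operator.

11 —HB2→ 2^(2 + 1) + 2 + 1 —bump→ 3^(3 + 1) + 3 + 1 = 85 —(−1)→ 84
84 —HB3→ 3^(3 + 1) + 3 —bump→ 4^(4 + 1) + 4 = 1028 —(−1)→ 1027

ω^(ω + 1) + 3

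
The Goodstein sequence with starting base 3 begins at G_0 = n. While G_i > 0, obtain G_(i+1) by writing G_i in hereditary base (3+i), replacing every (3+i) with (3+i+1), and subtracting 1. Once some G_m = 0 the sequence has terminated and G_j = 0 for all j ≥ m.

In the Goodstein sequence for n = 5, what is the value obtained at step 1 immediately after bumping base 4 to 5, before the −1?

6

G_0=5  [base 3] 3 + 2  →[3↦4]→  4 + 2 = 6  −1 ⇒ G_1=5
G_1=5  [base 4] 4 + 1  →[4↦5]→  5 + 1 = 6  −1 ⇒ G_2=5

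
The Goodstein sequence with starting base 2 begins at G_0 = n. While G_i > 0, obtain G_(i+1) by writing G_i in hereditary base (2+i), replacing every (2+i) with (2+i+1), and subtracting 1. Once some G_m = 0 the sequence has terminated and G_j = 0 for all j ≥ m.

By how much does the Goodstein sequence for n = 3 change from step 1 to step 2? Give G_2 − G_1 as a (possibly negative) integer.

0

3 —HB2→ 2 + 1 —bump→ 3 + 1 = 4 —(−1)→ 3
3 —HB3→ 3 —bump→ 4 = 4 —(−1)→ 3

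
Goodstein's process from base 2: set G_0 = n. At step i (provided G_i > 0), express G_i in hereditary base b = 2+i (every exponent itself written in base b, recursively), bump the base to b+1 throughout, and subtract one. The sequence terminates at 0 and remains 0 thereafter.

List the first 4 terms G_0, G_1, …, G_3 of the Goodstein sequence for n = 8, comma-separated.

8, 80, 553, 6310

G_0 = 8. HB_2(8) = 2^(2 + 1). Bump = 81. G_1 = 80.
G_1 = 80. HB_3(80) = 2·3^3 + 2·3^2 + 2·3 + 2. Bump = 554. G_2 = 553.
G_2 = 553. HB_4(553) = 2·4^4 + 2·4^2 + 2·4 + 1. Bump = 6311. G_3 = 6310.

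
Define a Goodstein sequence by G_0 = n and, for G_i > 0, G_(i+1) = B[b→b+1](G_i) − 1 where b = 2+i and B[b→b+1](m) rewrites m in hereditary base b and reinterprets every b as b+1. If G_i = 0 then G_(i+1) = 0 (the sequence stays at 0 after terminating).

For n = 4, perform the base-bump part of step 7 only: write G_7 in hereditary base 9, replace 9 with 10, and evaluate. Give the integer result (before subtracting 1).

212

i=0: 4 = 2^2 (b=2); 2→3: 3^3 = 27; 27−1 = 26
i=1: 26 = 2·3^2 + 2·3 + 2 (b=3); 3→4: 2·4^2 + 2·4 + 2 = 42; 42−1 = 41
i=2: 41 = 2·4^2 + 2·4 + 1 (b=4); 4→5: 2·5^2 + 2·5 + 1 = 61; 61−1 = 60
i=3: 60 = 2·5^2 + 2·5 (b=5); 5→6: 2·6^2 + 2·6 = 84; 84−1 = 83
i=4: 83 = 2·6^2 + 6 + 5 (b=6); 6→7: 2·7^2 + 7 + 5 = 110; 110−1 = 109
i=5: 109 = 2·7^2 + 7 + 4 (b=7); 7→8: 2·8^2 + 8 + 4 = 140; 140−1 = 139
i=6: 139 = 2·8^2 + 8 + 3 (b=8); 8→9: 2·9^2 + 9 + 3 = 174; 174−1 = 173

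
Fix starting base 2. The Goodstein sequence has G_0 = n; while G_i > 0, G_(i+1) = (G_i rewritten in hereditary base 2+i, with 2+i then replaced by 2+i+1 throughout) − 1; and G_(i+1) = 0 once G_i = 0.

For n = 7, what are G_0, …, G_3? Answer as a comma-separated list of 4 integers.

7, 30, 259, 3127

step 0: 7 = 2^2 + 2 + 1; sub 3 for 2: 3^3 + 3 + 1; = 31; G_1 = 31−1 = 30
step 1: 30 = 3^3 + 3; sub 4 for 3: 4^4 + 4; = 260; G_2 = 260−1 = 259
step 2: 259 = 4^4 + 3; sub 5 for 4: 5^5 + 3; = 3128; G_3 = 3128−1 = 3127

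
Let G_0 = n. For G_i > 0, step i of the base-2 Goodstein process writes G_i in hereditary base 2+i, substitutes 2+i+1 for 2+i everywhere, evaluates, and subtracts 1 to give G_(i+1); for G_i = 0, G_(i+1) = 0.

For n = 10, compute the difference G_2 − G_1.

G_0=10  [base 2] 2^(2 + 1) + 2  →[2↦3]→  3^(3 + 1) + 3 = 84  −1 ⇒ G_1=83
G_1=83  [base 3] 3^(3 + 1) + 2  →[3↦4]→  4^(4 + 1) + 2 = 1026  −1 ⇒ G_2=1025

942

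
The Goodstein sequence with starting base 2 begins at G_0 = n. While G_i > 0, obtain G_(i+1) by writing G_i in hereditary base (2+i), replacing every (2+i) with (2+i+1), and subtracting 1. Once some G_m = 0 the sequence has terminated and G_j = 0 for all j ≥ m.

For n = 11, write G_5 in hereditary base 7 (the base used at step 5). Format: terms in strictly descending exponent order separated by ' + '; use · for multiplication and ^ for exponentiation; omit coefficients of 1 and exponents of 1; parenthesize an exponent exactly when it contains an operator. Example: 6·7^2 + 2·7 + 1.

i=0: 11 = 2^(2 + 1) + 2 + 1 (b=2); 2→3: 3^(3 + 1) + 3 + 1 = 85; 85−1 = 84
i=1: 84 = 3^(3 + 1) + 3 (b=3); 3→4: 4^(4 + 1) + 4 = 1028; 1028−1 = 1027
i=2: 1027 = 4^(4 + 1) + 3 (b=4); 4→5: 5^(5 + 1) + 3 = 15628; 15628−1 = 15627
i=3: 15627 = 5^(5 + 1) + 2 (b=5); 5→6: 6^(6 + 1) + 2 = 279938; 279938−1 = 279937
i=4: 279937 = 6^(6 + 1) + 1 (b=6); 6→7: 7^(7 + 1) + 1 = 5764802; 5764802−1 = 5764801
i=5: 5764801 = 7^(7 + 1) (b=7); 7→8: 8^(8 + 1) = 134217728; 134217728−1 = 134217727

7^(7 + 1)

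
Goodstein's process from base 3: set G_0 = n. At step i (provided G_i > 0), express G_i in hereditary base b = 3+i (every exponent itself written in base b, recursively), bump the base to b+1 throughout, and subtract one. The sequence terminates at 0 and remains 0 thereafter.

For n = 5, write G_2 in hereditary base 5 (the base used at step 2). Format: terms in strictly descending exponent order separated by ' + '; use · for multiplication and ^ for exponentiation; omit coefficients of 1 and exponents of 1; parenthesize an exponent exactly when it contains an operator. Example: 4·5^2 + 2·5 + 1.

5

i=0: 5 = 3 + 2 (b=3); 3→4: 4 + 2 = 6; 6−1 = 5
i=1: 5 = 4 + 1 (b=4); 4→5: 5 + 1 = 6; 6−1 = 5
i=2: 5 = 5 (b=5); 5→6: 6 = 6; 6−1 = 5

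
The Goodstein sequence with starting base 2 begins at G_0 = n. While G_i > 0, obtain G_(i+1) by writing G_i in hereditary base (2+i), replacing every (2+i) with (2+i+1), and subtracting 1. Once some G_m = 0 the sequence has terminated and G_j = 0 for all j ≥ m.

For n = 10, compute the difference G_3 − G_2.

14600

[0] 10 ≡ 2^(2 + 1) + 2 (base 2). Lift 3: 84. −1: 83.
[1] 83 ≡ 3^(3 + 1) + 2 (base 3). Lift 4: 1026. −1: 1025.
[2] 1025 ≡ 4^(4 + 1) + 1 (base 4). Lift 5: 15626. −1: 15625.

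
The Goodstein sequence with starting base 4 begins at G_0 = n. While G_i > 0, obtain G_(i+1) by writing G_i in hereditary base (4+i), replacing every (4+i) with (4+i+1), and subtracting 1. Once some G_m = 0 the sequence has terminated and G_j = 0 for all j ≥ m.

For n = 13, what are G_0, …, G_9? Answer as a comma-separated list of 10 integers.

base 4: 13 = 3·4 + 1; at 5: 3·5 + 1 = 16; next = 15
base 5: 15 = 3·5; at 6: 3·6 = 18; next = 17
base 6: 17 = 2·6 + 5; at 7: 2·7 + 5 = 19; next = 18
base 7: 18 = 2·7 + 4; at 8: 2·8 + 4 = 20; next = 19
base 8: 19 = 2·8 + 3; at 9: 2·9 + 3 = 21; next = 20
base 9: 20 = 2·9 + 2; at 10: 2·10 + 2 = 22; next = 21
base 10: 21 = 2·10 + 1; at 11: 2·11 + 1 = 23; next = 22
base 11: 22 = 2·11; at 12: 2·12 = 24; next = 23
base 12: 23 = 12 + 11; at 13: 13 + 11 = 24; next = 23

13, 15, 17, 18, 19, 20, 21, 22, 23, 23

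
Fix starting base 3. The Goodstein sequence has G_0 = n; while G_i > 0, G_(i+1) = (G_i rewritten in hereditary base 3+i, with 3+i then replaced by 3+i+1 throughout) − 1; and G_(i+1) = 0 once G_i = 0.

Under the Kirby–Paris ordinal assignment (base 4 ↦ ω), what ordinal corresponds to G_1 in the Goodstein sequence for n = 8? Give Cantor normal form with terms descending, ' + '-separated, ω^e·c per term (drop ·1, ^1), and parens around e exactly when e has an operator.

ω·2 + 1

G_0=8  [base 3] 2·3 + 2  →[3↦4]→  2·4 + 2 = 10  −1 ⇒ G_1=9
G_1=9  [base 4] 2·4 + 1  →[4↦5]→  2·5 + 1 = 11  −1 ⇒ G_2=10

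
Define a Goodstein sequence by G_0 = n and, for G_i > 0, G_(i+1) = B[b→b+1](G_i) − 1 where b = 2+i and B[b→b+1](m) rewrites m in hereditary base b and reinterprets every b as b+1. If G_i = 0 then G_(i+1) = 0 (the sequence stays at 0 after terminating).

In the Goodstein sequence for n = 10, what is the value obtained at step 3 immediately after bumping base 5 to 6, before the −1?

10 —HB2→ 2^(2 + 1) + 2 —bump→ 3^(3 + 1) + 3 = 84 —(−1)→ 83
83 —HB3→ 3^(3 + 1) + 2 —bump→ 4^(4 + 1) + 2 = 1026 —(−1)→ 1025
1025 —HB4→ 4^(4 + 1) + 1 —bump→ 5^(5 + 1) + 1 = 15626 —(−1)→ 15625
15625 —HB5→ 5^(5 + 1) —bump→ 6^(6 + 1) = 279936 —(−1)→ 279935

279936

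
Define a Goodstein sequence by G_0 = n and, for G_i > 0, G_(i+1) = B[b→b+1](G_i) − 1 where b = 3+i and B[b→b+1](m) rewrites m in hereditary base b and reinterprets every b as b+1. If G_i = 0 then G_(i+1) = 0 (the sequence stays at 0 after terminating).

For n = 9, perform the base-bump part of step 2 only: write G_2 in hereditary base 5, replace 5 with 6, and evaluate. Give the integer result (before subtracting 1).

20

(0) 9|_3 = 3^2 ↦ 4^2|_4 = 16 ⇒ 15
(1) 15|_4 = 3·4 + 3 ↦ 3·5 + 3|_5 = 18 ⇒ 17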